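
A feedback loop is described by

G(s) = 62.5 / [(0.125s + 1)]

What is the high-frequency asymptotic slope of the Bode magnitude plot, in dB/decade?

Each pole contributes −20 dB/decade at high frequency; each zero contributes +20 dB/decade.
Net: 0 zero(s) − 1 pole(s) → -20 dB/decade.

-20 dB/decade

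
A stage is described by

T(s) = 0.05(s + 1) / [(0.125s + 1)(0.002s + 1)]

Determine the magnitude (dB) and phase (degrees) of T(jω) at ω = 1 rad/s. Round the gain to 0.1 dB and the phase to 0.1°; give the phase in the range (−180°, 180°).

At ω = 1 rad/s:
zero (1 + j1·1) = 1 + j1 → |·| ≈ 1.4142, ∠ ≈ 45.00°
pole (1 + j1·0.125) = 1 + j0.125 → |·| ≈ 1.0078, ∠ ≈ 7.13°
pole (1 + j1·0.002) = 1 + j0.002 → |·| ≈ 1, ∠ ≈ 0.11°
|T| = 0.05 · 1.4142 / (1.0078 · 1) ≈ 0.070163
Gain = 20 log₁₀(0.070163) ≈ -23.08 dB
∠T = (45.00°) − (7.13° + 0.11°) = 37.76°

-23.1 dB, 37.8°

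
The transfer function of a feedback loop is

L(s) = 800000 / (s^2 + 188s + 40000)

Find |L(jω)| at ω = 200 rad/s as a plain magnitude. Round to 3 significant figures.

21.3

At s = jω = j200:
quadratic: (j200)² + 188·j200 + 40000 = 0 + j37600 → |·| ≈ 37600, ∠ ≈ 90.00°
|L| = 800000 / 37600 ≈ 21.277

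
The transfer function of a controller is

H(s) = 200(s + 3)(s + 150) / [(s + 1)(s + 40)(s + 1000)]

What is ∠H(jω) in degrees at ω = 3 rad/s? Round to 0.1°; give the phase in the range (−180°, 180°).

At s = jω = j3:
zero (s+3): 3 + j3 → |·| = √(3²+3²) = √18 ≈ 4.2426, ∠ = arctan(3/3) ≈ 45.00°
zero (s+150): 150 + j3 → |·| = √(150²+3²) = √22509 ≈ 150.03, ∠ = arctan(3/150) ≈ 1.15°
pole (s+1): 1 + j3 → |·| = √(1²+3²) = √10 ≈ 3.1623, ∠ = arctan(3/1) ≈ 71.57°
pole (s+40): 40 + j3 → |·| = √(40²+3²) = √1609 ≈ 40.112, ∠ = arctan(3/40) ≈ 4.29°
pole (s+1000): 1000 + j3 → |·| = √(1000²+3²) = √1000009 ≈ 1000, ∠ = arctan(3/1000) ≈ 0.17°
∠H = 46.15° − 76.03° = -29.88°

-29.9°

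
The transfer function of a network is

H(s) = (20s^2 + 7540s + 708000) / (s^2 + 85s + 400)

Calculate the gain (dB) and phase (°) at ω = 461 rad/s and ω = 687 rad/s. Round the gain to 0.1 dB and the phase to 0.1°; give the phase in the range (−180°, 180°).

Substitute s = j461:
Numerator: 20(j461)^2 + 7540(j461) + 708000 = -3542420 + j3475940
Denominator: (j461)^2 + 85(j461) + 400 = -212121 + j39185
|N| = √(3542420² + 3475940²) ≈ 4.963e+06, ∠N ≈ 135.54°
|D| = √(212121² + 39185²) ≈ 2.1571e+05, ∠D ≈ 169.53°
|H| = 4.963e+06 / 2.1571e+05 ≈ 23.008
Gain = 20 log₁₀(23.008) ≈ 27.24 dB
∠H = 135.54° − 169.53° = -33.99°

Substitute s = j687:
Numerator: 20(j687)^2 + 7540(j687) + 708000 = -8731380 + j5179980
Denominator: (j687)^2 + 85(j687) + 400 = -471569 + j58395
|N| = √(8731380² + 5179980²) ≈ 1.0152e+07, ∠N ≈ 149.32°
|D| = √(471569² + 58395²) ≈ 4.7517e+05, ∠D ≈ 172.94°
|H| = 1.0152e+07 / 4.7517e+05 ≈ 21.365
Gain = 20 log₁₀(21.365) ≈ 26.59 dB
∠H = 149.32° − 172.94° = -23.62°

ω = 461: 27.2 dB, -34.0°; ω = 687: 26.6 dB, -23.6°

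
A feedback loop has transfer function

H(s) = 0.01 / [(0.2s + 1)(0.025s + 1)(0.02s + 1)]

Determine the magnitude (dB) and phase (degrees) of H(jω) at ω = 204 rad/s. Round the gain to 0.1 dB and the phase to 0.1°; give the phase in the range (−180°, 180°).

-99.0 dB, 116.3°

At ω = 204 rad/s:
pole (1 + j204·0.2) = 1 + j40.8 → |·| ≈ 40.812, ∠ ≈ 88.60°
pole (1 + j204·0.025) = 1 + j5.1 → |·| ≈ 5.1971, ∠ ≈ 78.91°
pole (1 + j204·0.02) = 1 + j4.08 → |·| ≈ 4.2008, ∠ ≈ 76.23°
|H| = 0.01 · 1 / (40.812 · 5.1971 · 4.2008) ≈ 1.1223e-05
Gain = 20 log₁₀(1.1223e-05) ≈ -99.00 dB
∠H = (0°) − (88.60° + 78.91° + 76.23°) = -243.74° ≡ 116.26° (principal value)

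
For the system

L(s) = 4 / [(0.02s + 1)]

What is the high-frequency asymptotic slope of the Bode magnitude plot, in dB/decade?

-20 dB/decade

Each pole contributes −20 dB/decade at high frequency; each zero contributes +20 dB/decade.
Net: 0 zero(s) − 1 pole(s) → -20 dB/decade.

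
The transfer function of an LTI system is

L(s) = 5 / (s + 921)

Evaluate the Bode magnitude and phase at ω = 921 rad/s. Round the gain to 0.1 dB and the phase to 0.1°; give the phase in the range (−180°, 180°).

Substitute s = j921:
Numerator: 5 = 5 + j0
Denominator: (j921) + 921 = 921 + j921
|N| = √(5² + 0²) ≈ 5, ∠N ≈ 0.00°
|D| = √(921² + 921²) ≈ 1302.5, ∠D ≈ 45.00°
|L| = 5 / 1302.5 ≈ 0.0038388
Gain = 20 log₁₀(0.0038388) ≈ -48.32 dB
∠L = 0.00° − 45.00° = -45.00°

-48.3 dB, -45.0°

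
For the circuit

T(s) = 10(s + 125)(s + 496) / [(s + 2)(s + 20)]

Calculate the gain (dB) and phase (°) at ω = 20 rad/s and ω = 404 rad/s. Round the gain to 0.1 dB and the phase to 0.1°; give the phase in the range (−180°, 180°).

At s = jω = j20:
zero (s+125): 125 + j20 → |·| = √(125²+20²) = √16025 ≈ 126.59, ∠ = arctan(20/125) ≈ 9.09°
zero (s+496): 496 + j20 → |·| = √(496²+20²) = √246416 ≈ 496.4, ∠ = arctan(20/496) ≈ 2.31°
pole (s+2): 2 + j20 → |·| = √(2²+20²) = √404 ≈ 20.1, ∠ = arctan(20/2) ≈ 84.29°
pole (s+20): 20 + j20 → |·| = √(20²+20²) = √800 ≈ 28.284, ∠ = arctan(20/20) ≈ 45.00°
|T| = 10 · 62839 / 568.51 ≈ 1105.3
Gain = 20 log₁₀(1105.3) ≈ 60.87 dB
∠T = 11.40° − 129.29° = -117.89°

At s = jω = j404:
zero (s+125): 125 + j404 → |·| = √(125²+404²) = √178841 ≈ 422.9, ∠ = arctan(404/125) ≈ 72.81°
zero (s+496): 496 + j404 → |·| = √(496²+404²) = √409232 ≈ 639.71, ∠ = arctan(404/496) ≈ 39.16°
pole (s+2): 2 + j404 → |·| = √(2²+404²) = √163220 ≈ 404, ∠ = arctan(404/2) ≈ 89.72°
pole (s+20): 20 + j404 → |·| = √(20²+404²) = √163616 ≈ 404.49, ∠ = arctan(404/20) ≈ 87.17°
|T| = 10 · 2.7053e+05 / 1.6341e+05 ≈ 16.555
Gain = 20 log₁₀(16.555) ≈ 24.38 dB
∠T = 111.97° − 176.89° = -64.92°

ω = 20: 60.9 dB, -117.9°; ω = 404: 24.4 dB, -64.9°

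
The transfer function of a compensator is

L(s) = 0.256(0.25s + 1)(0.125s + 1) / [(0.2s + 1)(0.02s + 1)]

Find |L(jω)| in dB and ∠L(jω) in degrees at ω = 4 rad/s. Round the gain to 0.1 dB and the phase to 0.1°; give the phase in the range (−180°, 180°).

At ω = 4 rad/s:
zero (1 + j4·0.25) = 1 + j1 → |·| ≈ 1.4142, ∠ ≈ 45.00°
zero (1 + j4·0.125) = 1 + j0.5 → |·| ≈ 1.118, ∠ ≈ 26.57°
pole (1 + j4·0.2) = 1 + j0.8 → |·| ≈ 1.2806, ∠ ≈ 38.66°
pole (1 + j4·0.02) = 1 + j0.08 → |·| ≈ 1.0032, ∠ ≈ 4.57°
|L| = 0.256 · 1.4142 · 1.118 / (1.2806 · 1.0032) ≈ 0.31506
Gain = 20 log₁₀(0.31506) ≈ -10.03 dB
∠L = (45.00° + 26.57°) − (38.66° + 4.57°) = 28.34°

-10.0 dB, 28.3°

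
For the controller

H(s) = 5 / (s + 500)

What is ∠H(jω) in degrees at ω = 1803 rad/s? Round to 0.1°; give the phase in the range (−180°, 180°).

-74.5°

At s = jω = j1803:
pole (s+500): 500 + j1803 → |·| = √(500²+1803²) = √3500809 ≈ 1871, ∠ = arctan(1803/500) ≈ 74.50°
∠H = 0.00° − 74.50° = -74.50°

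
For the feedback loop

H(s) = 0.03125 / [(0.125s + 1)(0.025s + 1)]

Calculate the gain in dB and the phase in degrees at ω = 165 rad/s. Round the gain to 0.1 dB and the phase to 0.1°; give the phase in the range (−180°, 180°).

-69.0 dB, -163.6°

At ω = 165 rad/s:
pole (1 + j165·0.125) = 1 + j20.625 → |·| ≈ 20.649, ∠ ≈ 87.22°
pole (1 + j165·0.025) = 1 + j4.125 → |·| ≈ 4.2445, ∠ ≈ 76.37°
|H| = 0.03125 · 1 / (20.649 · 4.2445) ≈ 0.00035655
Gain = 20 log₁₀(0.00035655) ≈ -68.96 dB
∠H = (0°) − (87.22° + 76.37°) = -163.59°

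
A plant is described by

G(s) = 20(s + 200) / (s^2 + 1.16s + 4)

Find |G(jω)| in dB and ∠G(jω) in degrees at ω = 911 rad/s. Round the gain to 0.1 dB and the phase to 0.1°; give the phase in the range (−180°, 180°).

-33.0 dB, -102.3°

At s = jω = j911:
zero (s+200): 200 + j911 → |·| = √(200²+911²) = √869921 ≈ 932.7, ∠ = arctan(911/200) ≈ 77.62°
quadratic: (j911)² + 1.16·j911 + 4 = -829917 + j1056.76 → |·| ≈ 8.2992e+05, ∠ ≈ 179.93°
|G| = 20 · 932.7 / 8.2992e+05 ≈ 0.022477
Gain = 20 log₁₀(0.022477) ≈ -32.97 dB
∠G = 77.62° − 179.93° = -102.31°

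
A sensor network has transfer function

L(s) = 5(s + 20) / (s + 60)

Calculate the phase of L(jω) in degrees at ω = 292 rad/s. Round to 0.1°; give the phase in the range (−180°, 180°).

At s = jω = j292:
zero (s+20): 20 + j292 → |·| = √(20²+292²) = √85664 ≈ 292.68, ∠ = arctan(292/20) ≈ 86.08°
pole (s+60): 60 + j292 → |·| = √(60²+292²) = √88864 ≈ 298.1, ∠ = arctan(292/60) ≈ 78.39°
∠L = 86.08° − 78.39° = 7.69°

7.7°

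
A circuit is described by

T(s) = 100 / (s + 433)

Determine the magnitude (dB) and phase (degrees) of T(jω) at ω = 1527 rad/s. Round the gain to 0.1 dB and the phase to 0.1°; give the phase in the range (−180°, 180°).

Substitute s = j1527:
Numerator: 100 = 100 + j0
Denominator: (j1527) + 433 = 433 + j1527
|N| = √(100² + 0²) ≈ 100, ∠N ≈ 0.00°
|D| = √(433² + 1527²) ≈ 1587.2, ∠D ≈ 74.17°
|T| = 100 / 1587.2 ≈ 0.063004
Gain = 20 log₁₀(0.063004) ≈ -24.01 dB
∠T = 0.00° − 74.17° = -74.17°

-24.0 dB, -74.2°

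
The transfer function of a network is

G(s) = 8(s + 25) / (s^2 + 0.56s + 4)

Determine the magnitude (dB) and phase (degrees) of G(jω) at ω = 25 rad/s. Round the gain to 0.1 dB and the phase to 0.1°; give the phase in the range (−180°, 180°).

At s = jω = j25:
zero (s+25): 25 + j25 → |·| = √(25²+25²) = √1250 ≈ 35.355, ∠ = arctan(25/25) ≈ 45.00°
quadratic: (j25)² + 0.56·j25 + 4 = -621 + j14 → |·| ≈ 621.16, ∠ ≈ 178.71°
|G| = 8 · 35.355 / 621.16 ≈ 0.45534
Gain = 20 log₁₀(0.45534) ≈ -6.83 dB
∠G = 45.00° − 178.71° = -133.71°

-6.8 dB, -133.7°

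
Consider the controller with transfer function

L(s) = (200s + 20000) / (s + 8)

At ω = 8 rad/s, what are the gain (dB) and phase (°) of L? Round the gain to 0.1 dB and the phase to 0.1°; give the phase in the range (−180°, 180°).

Substitute s = j8:
Numerator: 200(j8) + 20000 = 20000 + j1600
Denominator: (j8) + 8 = 8 + j8
|N| = √(20000² + 1600²) ≈ 20064, ∠N ≈ 4.57°
|D| = √(8² + 8²) ≈ 11.314, ∠D ≈ 45.00°
|L| = 20064 / 11.314 ≈ 1773.4
Gain = 20 log₁₀(1773.4) ≈ 64.98 dB
∠L = 4.57° − 45.00° = -40.43°

65.0 dB, -40.4°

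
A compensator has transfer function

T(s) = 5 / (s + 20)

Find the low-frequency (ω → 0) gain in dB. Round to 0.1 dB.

-12.0 dB

T(0) = 5 / 20 = 0.25
20 log₁₀(0.25) ≈ -12.04 dB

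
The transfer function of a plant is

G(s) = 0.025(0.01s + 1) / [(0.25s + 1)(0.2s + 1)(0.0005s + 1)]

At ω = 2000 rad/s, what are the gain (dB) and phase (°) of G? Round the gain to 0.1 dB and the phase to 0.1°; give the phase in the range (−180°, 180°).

-115.0 dB, -137.6°

At ω = 2000 rad/s:
zero (1 + j2000·0.01) = 1 + j20 → |·| ≈ 20.025, ∠ ≈ 87.14°
pole (1 + j2000·0.25) = 1 + j500 → |·| ≈ 500, ∠ ≈ 89.89°
pole (1 + j2000·0.2) = 1 + j400 → |·| ≈ 400, ∠ ≈ 89.86°
pole (1 + j2000·0.0005) = 1 + j1 → |·| ≈ 1.4142, ∠ ≈ 45.00°
|G| = 0.025 · 20.025 / (500 · 400 · 1.4142) ≈ 1.77e-06
Gain = 20 log₁₀(1.77e-06) ≈ -115.04 dB
∠G = (87.14°) − (89.89° + 89.86° + 45.00°) = -137.61°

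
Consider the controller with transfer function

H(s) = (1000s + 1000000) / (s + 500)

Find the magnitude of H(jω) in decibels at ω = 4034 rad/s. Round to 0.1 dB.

60.2 dB

Substitute s = j4034:
Numerator: 1000(j4034) + 1000000 = 1000000 + j4034000
Denominator: (j4034) + 500 = 500 + j4034
|N| = √(1000000² + 4034000²) ≈ 4.1561e+06, ∠N ≈ 76.08°
|D| = √(500² + 4034²) ≈ 4064.9, ∠D ≈ 82.93°
|H| = 4.1561e+06 / 4064.9 ≈ 1022.4
Gain = 20 log₁₀(1022.4) ≈ 60.19 dB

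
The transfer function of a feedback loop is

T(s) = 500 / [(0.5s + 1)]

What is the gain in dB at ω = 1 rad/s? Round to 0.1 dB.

At ω = 1 rad/s:
pole (1 + j1·0.5) = 1 + j0.5 → |·| ≈ 1.118, ∠ ≈ 26.57°
|T| = 500 · 1 / (1.118) ≈ 447.23
Gain = 20 log₁₀(447.23) ≈ 53.01 dB

53.0 dB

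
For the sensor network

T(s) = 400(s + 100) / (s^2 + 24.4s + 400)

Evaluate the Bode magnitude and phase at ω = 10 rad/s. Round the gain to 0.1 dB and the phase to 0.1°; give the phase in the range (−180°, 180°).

40.3 dB, -33.4°

At s = jω = j10:
zero (s+100): 100 + j10 → |·| = √(100²+10²) = √10100 ≈ 100.5, ∠ = arctan(10/100) ≈ 5.71°
quadratic: (j10)² + 24.4·j10 + 400 = 300 + j244 → |·| ≈ 386.7, ∠ ≈ 39.12°
|T| = 400 · 100.5 / 386.7 ≈ 103.96
Gain = 20 log₁₀(103.96) ≈ 40.34 dB
∠T = 5.71° − 39.12° = -33.41°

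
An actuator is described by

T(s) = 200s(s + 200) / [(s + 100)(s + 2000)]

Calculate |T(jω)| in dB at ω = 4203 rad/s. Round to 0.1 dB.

45.1 dB

At s = jω = j4203:
zero (s+200): 200 + j4203 → |·| = √(200²+4203²) = √17705209 ≈ 4207.8, ∠ = arctan(4203/200) ≈ 87.28°
zero at origin: s = j4203 → |·| = 4203, ∠ = 90.00°
pole (s+100): 100 + j4203 → |·| = √(100²+4203²) = √17675209 ≈ 4204.2, ∠ = arctan(4203/100) ≈ 88.64°
pole (s+2000): 2000 + j4203 → |·| = √(2000²+4203²) = √21665209 ≈ 4654.6, ∠ = arctan(4203/2000) ≈ 64.55°
|T| = 200 · 1.7685e+07 / 1.9569e+07 ≈ 180.75
Gain = 20 log₁₀(180.75) ≈ 45.14 dB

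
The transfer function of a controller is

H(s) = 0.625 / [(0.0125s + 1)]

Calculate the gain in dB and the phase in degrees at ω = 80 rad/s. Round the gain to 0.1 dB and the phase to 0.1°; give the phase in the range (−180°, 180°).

-7.1 dB, -45.0°

At ω = 80 rad/s:
pole (1 + j80·0.0125) = 1 + j1 → |·| ≈ 1.4142, ∠ ≈ 45.00°
|H| = 0.625 · 1 / (1.4142) ≈ 0.44195
Gain = 20 log₁₀(0.44195) ≈ -7.09 dB
∠H = (0°) − (45.00°) = -45.00°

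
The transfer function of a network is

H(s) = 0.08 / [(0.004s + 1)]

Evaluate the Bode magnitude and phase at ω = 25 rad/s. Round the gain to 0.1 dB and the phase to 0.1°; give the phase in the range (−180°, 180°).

At ω = 25 rad/s:
pole (1 + j25·0.004) = 1 + j0.1 → |·| ≈ 1.005, ∠ ≈ 5.71°
|H| = 0.08 · 1 / (1.005) ≈ 0.079602
Gain = 20 log₁₀(0.079602) ≈ -21.98 dB
∠H = (0°) − (5.71°) = -5.71°

-22.0 dB, -5.7°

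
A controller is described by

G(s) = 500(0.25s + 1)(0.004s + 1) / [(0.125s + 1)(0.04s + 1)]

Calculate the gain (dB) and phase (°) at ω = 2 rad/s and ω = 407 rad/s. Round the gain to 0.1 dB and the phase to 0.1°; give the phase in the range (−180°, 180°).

ω = 2: 54.7 dB, 8.4°; ω = 407: 41.4 dB, -27.5°

At ω = 2 rad/s:
zero (1 + j2·0.25) = 1 + j0.5 → |·| ≈ 1.118, ∠ ≈ 26.57°
zero (1 + j2·0.004) = 1 + j0.008 → |·| ≈ 1, ∠ ≈ 0.46°
pole (1 + j2·0.125) = 1 + j0.25 → |·| ≈ 1.0308, ∠ ≈ 14.04°
pole (1 + j2·0.04) = 1 + j0.08 → |·| ≈ 1.0032, ∠ ≈ 4.57°
|G| = 500 · 1.118 · 1 / (1.0308 · 1.0032) ≈ 540.57
Gain = 20 log₁₀(540.57) ≈ 54.66 dB
∠G = (26.57° + 0.46°) − (14.04° + 4.57°) = 8.42°

At ω = 407 rad/s:
zero (1 + j407·0.25) = 1 + j101.75 → |·| ≈ 101.75, ∠ ≈ 89.44°
zero (1 + j407·0.004) = 1 + j1.628 → |·| ≈ 1.9106, ∠ ≈ 58.44°
pole (1 + j407·0.125) = 1 + j50.875 → |·| ≈ 50.885, ∠ ≈ 88.87°
pole (1 + j407·0.04) = 1 + j16.28 → |·| ≈ 16.311, ∠ ≈ 86.49°
|G| = 500 · 101.75 · 1.9106 / (50.885 · 16.311) ≈ 117.11
Gain = 20 log₁₀(117.11) ≈ 41.37 dB
∠G = (89.44° + 58.44°) − (88.87° + 86.49°) = -27.48°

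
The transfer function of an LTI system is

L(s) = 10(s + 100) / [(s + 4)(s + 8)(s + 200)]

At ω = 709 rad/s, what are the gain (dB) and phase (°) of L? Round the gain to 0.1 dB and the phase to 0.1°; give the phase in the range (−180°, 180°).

-94.3 dB, -171.3°

At s = jω = j709:
zero (s+100): 100 + j709 → |·| = √(100²+709²) = √512681 ≈ 716.02, ∠ = arctan(709/100) ≈ 81.97°
pole (s+4): 4 + j709 → |·| = √(4²+709²) = √502697 ≈ 709.01, ∠ = arctan(709/4) ≈ 89.68°
pole (s+8): 8 + j709 → |·| = √(8²+709²) = √502745 ≈ 709.05, ∠ = arctan(709/8) ≈ 89.35°
pole (s+200): 200 + j709 → |·| = √(200²+709²) = √542681 ≈ 736.67, ∠ = arctan(709/200) ≈ 74.25°
|L| = 10 · 716.02 / 3.7034e+08 ≈ 1.9334e-05
Gain = 20 log₁₀(1.9334e-05) ≈ -94.27 dB
∠L = 81.97° − 253.28° = -171.31°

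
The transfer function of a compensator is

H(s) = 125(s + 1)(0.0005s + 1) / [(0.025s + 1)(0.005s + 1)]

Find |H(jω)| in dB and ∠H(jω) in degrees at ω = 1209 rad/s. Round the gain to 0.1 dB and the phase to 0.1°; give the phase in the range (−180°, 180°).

At ω = 1209 rad/s:
zero (1 + j1209·1) = 1 + j1209 → |·| ≈ 1209, ∠ ≈ 89.95°
zero (1 + j1209·0.0005) = 1 + j0.6045 → |·| ≈ 1.1685, ∠ ≈ 31.15°
pole (1 + j1209·0.025) = 1 + j30.225 → |·| ≈ 30.242, ∠ ≈ 88.11°
pole (1 + j1209·0.005) = 1 + j6.045 → |·| ≈ 6.1272, ∠ ≈ 80.61°
|H| = 125 · 1209 · 1.1685 / (30.242 · 6.1272) ≈ 953
Gain = 20 log₁₀(953) ≈ 59.58 dB
∠H = (89.95° + 31.15°) − (88.11° + 80.61°) = -47.62°

59.6 dB, -47.6°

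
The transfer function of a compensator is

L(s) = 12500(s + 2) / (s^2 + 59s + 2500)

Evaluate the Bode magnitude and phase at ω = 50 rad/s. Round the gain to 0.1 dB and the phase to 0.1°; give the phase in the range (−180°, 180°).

At s = jω = j50:
zero (s+2): 2 + j50 → |·| = √(2²+50²) = √2504 ≈ 50.04, ∠ = arctan(50/2) ≈ 87.71°
quadratic: (j50)² + 59·j50 + 2500 = 0 + j2950 → |·| ≈ 2950, ∠ ≈ 90.00°
|L| = 12500 · 50.04 / 2950 ≈ 212.03
Gain = 20 log₁₀(212.03) ≈ 46.53 dB
∠L = 87.71° − 90.00° = -2.29°

46.5 dB, -2.3°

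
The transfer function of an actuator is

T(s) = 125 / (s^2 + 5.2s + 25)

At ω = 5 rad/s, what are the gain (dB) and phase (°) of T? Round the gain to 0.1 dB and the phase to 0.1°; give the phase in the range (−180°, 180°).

13.6 dB, -90.0°

At s = jω = j5:
quadratic: (j5)² + 5.2·j5 + 25 = 0 + j26 → |·| ≈ 26, ∠ ≈ 90.00°
|T| = 125 / 26 ≈ 4.8077
Gain = 20 log₁₀(4.8077) ≈ 13.64 dB
∠T = 0.00° − 90.00° = -90.00°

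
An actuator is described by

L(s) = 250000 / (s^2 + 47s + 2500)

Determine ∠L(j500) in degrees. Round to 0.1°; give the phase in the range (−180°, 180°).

-174.6°

At s = jω = j500:
quadratic: (j500)² + 47·j500 + 2500 = -247500 + j23500 → |·| ≈ 2.4861e+05, ∠ ≈ 174.58°
∠L = 0.00° − 174.58° = -174.58°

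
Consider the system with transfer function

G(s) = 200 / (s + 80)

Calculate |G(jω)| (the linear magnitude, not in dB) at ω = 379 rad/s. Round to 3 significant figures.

0.516

Substitute s = j379:
Numerator: 200 = 200 + j0
Denominator: (j379) + 80 = 80 + j379
|N| = √(200² + 0²) ≈ 200, ∠N ≈ 0.00°
|D| = √(80² + 379²) ≈ 387.35, ∠D ≈ 78.08°
|G| = 200 / 387.35 ≈ 0.51633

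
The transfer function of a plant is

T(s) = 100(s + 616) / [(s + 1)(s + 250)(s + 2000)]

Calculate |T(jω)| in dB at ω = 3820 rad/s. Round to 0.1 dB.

-104.2 dB

At s = jω = j3820:
zero (s+616): 616 + j3820 → |·| = √(616²+3820²) = √14971856 ≈ 3869.3, ∠ = arctan(3820/616) ≈ 80.84°
pole (s+1): 1 + j3820 → |·| = √(1²+3820²) = √14592401 ≈ 3820, ∠ = arctan(3820/1) ≈ 89.99°
pole (s+250): 250 + j3820 → |·| = √(250²+3820²) = √14654900 ≈ 3828.2, ∠ = arctan(3820/250) ≈ 86.26°
pole (s+2000): 2000 + j3820 → |·| = √(2000²+3820²) = √18592400 ≈ 4311.9, ∠ = arctan(3820/2000) ≈ 62.37°
|T| = 100 · 3869.3 / 6.3056e+10 ≈ 6.1363e-06
Gain = 20 log₁₀(6.1363e-06) ≈ -104.24 dB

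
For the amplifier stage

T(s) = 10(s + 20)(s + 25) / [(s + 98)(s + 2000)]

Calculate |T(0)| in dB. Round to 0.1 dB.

T(0) = 10·20·25 / (98·2000) ≈ 0.02551
20 log₁₀(0.02551) ≈ -31.87 dB

-31.9 dB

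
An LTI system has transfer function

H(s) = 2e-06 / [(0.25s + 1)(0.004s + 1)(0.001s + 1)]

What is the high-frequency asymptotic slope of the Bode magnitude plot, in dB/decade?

Each pole contributes −20 dB/decade at high frequency; each zero contributes +20 dB/decade.
Net: 0 zero(s) − 3 pole(s) → -60 dB/decade.

-60 dB/decade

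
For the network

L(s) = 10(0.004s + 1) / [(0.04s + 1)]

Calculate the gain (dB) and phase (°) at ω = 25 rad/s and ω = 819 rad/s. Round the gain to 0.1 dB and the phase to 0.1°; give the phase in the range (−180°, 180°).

At ω = 25 rad/s:
zero (1 + j25·0.004) = 1 + j0.1 → |·| ≈ 1.005, ∠ ≈ 5.71°
pole (1 + j25·0.04) = 1 + j1 → |·| ≈ 1.4142, ∠ ≈ 45.00°
|L| = 10 · 1.005 / (1.4142) ≈ 7.1065
Gain = 20 log₁₀(7.1065) ≈ 17.03 dB
∠L = (5.71°) − (45.00°) = -39.29°

At ω = 819 rad/s:
zero (1 + j819·0.004) = 1 + j3.276 → |·| ≈ 3.4252, ∠ ≈ 73.03°
pole (1 + j819·0.04) = 1 + j32.76 → |·| ≈ 32.775, ∠ ≈ 88.25°
|L| = 10 · 3.4252 / (32.775) ≈ 1.0451
Gain = 20 log₁₀(1.0451) ≈ 0.38 dB
∠L = (73.03°) − (88.25°) = -15.22°

ω = 25: 17.0 dB, -39.3°; ω = 819: 0.4 dB, -15.2°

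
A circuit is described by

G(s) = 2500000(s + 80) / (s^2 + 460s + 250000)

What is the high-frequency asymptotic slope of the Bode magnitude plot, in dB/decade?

Each pole contributes −20 dB/decade at high frequency; each zero contributes +20 dB/decade.
Net: 1 zero(s) − 2 pole(s) → -20 dB/decade.

-20 dB/decade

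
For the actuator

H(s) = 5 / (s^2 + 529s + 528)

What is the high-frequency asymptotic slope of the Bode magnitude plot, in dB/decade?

Each pole contributes −20 dB/decade at high frequency; each zero contributes +20 dB/decade.
Net: 0 zero(s) − 2 pole(s) → -40 dB/decade.

-40 dB/decade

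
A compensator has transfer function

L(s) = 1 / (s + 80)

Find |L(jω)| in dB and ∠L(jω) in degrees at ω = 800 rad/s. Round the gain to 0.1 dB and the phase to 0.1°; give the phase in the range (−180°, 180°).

-58.1 dB, -84.3°

Substitute s = j800:
Numerator: 1 = 1 + j0
Denominator: (j800) + 80 = 80 + j800
|N| = √(1² + 0²) ≈ 1, ∠N ≈ 0.00°
|D| = √(80² + 800²) ≈ 803.99, ∠D ≈ 84.29°
|L| = 1 / 803.99 ≈ 0.0012438
Gain = 20 log₁₀(0.0012438) ≈ -58.10 dB
∠L = 0.00° − 84.29° = -84.29°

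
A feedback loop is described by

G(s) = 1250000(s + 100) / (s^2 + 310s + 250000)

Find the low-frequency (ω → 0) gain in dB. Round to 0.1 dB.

G(0) = 1250000·100 / 250000 = 500
20 log₁₀(500) ≈ 53.98 dB

54.0 dB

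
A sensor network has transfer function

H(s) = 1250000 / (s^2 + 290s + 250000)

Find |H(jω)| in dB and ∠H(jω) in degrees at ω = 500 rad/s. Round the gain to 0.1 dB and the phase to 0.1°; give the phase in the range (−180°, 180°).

18.7 dB, -90.0°

At s = jω = j500:
quadratic: (j500)² + 290·j500 + 250000 = 0 + j145000 → |·| ≈ 1.45e+05, ∠ ≈ 90.00°
|H| = 1250000 / 1.45e+05 ≈ 8.6207
Gain = 20 log₁₀(8.6207) ≈ 18.71 dB
∠H = 0.00° − 90.00° = -90.00°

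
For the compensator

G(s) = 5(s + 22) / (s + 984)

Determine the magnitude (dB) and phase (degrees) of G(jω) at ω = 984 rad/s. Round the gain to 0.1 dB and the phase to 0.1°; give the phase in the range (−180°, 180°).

11.0 dB, 43.7°

At s = jω = j984:
zero (s+22): 22 + j984 → |·| = √(22²+984²) = √968740 ≈ 984.25, ∠ = arctan(984/22) ≈ 88.72°
pole (s+984): 984 + j984 → |·| = √(984²+984²) = √1936512 ≈ 1391.6, ∠ = arctan(984/984) ≈ 45.00°
|G| = 5 · 984.25 / 1391.6 ≈ 3.5364
Gain = 20 log₁₀(3.5364) ≈ 10.97 dB
∠G = 88.72° − 45.00° = 43.72°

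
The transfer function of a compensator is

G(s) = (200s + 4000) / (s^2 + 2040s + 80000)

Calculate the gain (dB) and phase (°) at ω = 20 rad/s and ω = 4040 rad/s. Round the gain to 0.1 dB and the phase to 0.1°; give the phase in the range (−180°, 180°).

Substitute s = j20:
Numerator: 200(j20) + 4000 = 4000 + j4000
Denominator: (j20)^2 + 2040(j20) + 80000 = 79600 + j40800
|N| = √(4000² + 4000²) ≈ 5656.9, ∠N ≈ 45.00°
|D| = √(79600² + 40800²) ≈ 89447, ∠D ≈ 27.14°
|G| = 5656.9 / 89447 ≈ 0.063243
Gain = 20 log₁₀(0.063243) ≈ -23.98 dB
∠G = 45.00° − 27.14° = 17.86°

Substitute s = j4040:
Numerator: 200(j4040) + 4000 = 4000 + j808000
Denominator: (j4040)^2 + 2040(j4040) + 80000 = -16241600 + j8241600
|N| = √(4000² + 808000²) ≈ 8.0801e+05, ∠N ≈ 89.72°
|D| = √(16241600² + 8241600²) ≈ 1.8213e+07, ∠D ≈ 153.10°
|G| = 8.0801e+05 / 1.8213e+07 ≈ 0.044364
Gain = 20 log₁₀(0.044364) ≈ -27.06 dB
∠G = 89.72° − 153.10° = -63.38°

ω = 20: -24.0 dB, 17.9°; ω = 4040: -27.1 dB, -63.4°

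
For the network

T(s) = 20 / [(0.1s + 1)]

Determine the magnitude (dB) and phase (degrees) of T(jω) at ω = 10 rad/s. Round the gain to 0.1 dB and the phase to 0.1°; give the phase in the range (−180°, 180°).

At ω = 10 rad/s:
pole (1 + j10·0.1) = 1 + j1 → |·| ≈ 1.4142, ∠ ≈ 45.00°
|T| = 20 · 1 / (1.4142) ≈ 14.142
Gain = 20 log₁₀(14.142) ≈ 23.01 dB
∠T = (0°) − (45.00°) = -45.00°

23.0 dB, -45.0°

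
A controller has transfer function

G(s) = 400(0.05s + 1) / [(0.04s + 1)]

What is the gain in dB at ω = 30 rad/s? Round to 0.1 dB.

At ω = 30 rad/s:
zero (1 + j30·0.05) = 1 + j1.5 → |·| ≈ 1.8028, ∠ ≈ 56.31°
pole (1 + j30·0.04) = 1 + j1.2 → |·| ≈ 1.562, ∠ ≈ 50.19°
|G| = 400 · 1.8028 / (1.562) ≈ 461.66
Gain = 20 log₁₀(461.66) ≈ 53.29 dB

53.3 dB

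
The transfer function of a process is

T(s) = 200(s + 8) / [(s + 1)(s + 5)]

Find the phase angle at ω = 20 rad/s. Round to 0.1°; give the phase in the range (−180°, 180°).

At s = jω = j20:
zero (s+8): 8 + j20 → |·| = √(8²+20²) = √464 ≈ 21.541, ∠ = arctan(20/8) ≈ 68.20°
pole (s+1): 1 + j20 → |·| = √(1²+20²) = √401 ≈ 20.025, ∠ = arctan(20/1) ≈ 87.14°
pole (s+5): 5 + j20 → |·| = √(5²+20²) = √425 ≈ 20.616, ∠ = arctan(20/5) ≈ 75.96°
∠T = 68.20° − 163.10° = -94.90°

-94.9°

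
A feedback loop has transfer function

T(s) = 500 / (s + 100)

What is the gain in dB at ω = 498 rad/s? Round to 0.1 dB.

-0.1 dB

Substitute s = j498:
Numerator: 500 = 500 + j0
Denominator: (j498) + 100 = 100 + j498
|N| = √(500² + 0²) ≈ 500, ∠N ≈ 0.00°
|D| = √(100² + 498²) ≈ 507.94, ∠D ≈ 78.65°
|T| = 500 / 507.94 ≈ 0.98437
Gain = 20 log₁₀(0.98437) ≈ -0.14 dB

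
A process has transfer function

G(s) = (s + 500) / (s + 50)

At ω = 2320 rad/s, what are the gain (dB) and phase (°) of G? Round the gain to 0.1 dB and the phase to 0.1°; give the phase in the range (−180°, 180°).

At s = jω = j2320:
zero (s+500): 500 + j2320 → |·| = √(500²+2320²) = √5632400 ≈ 2373.3, ∠ = arctan(2320/500) ≈ 77.84°
pole (s+50): 50 + j2320 → |·| = √(50²+2320²) = √5384900 ≈ 2320.5, ∠ = arctan(2320/50) ≈ 88.77°
|G| = 1 · 2373.3 / 2320.5 ≈ 1.0228
Gain = 20 log₁₀(1.0228) ≈ 0.20 dB
∠G = 77.84° − 88.77° = -10.93°

0.2 dB, -10.9°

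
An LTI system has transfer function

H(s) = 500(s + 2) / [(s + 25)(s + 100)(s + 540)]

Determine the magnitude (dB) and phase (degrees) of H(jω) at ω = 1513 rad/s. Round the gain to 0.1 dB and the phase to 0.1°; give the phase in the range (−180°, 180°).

-73.8 dB, -155.7°

At s = jω = j1513:
zero (s+2): 2 + j1513 → |·| = √(2²+1513²) = √2289173 ≈ 1513, ∠ = arctan(1513/2) ≈ 89.92°
pole (s+25): 25 + j1513 → |·| = √(25²+1513²) = √2289794 ≈ 1513.2, ∠ = arctan(1513/25) ≈ 89.05°
pole (s+100): 100 + j1513 → |·| = √(100²+1513²) = √2299169 ≈ 1516.3, ∠ = arctan(1513/100) ≈ 86.22°
pole (s+540): 540 + j1513 → |·| = √(540²+1513²) = √2580769 ≈ 1606.5, ∠ = arctan(1513/540) ≈ 70.36°
|H| = 500 · 1513 / 3.6861e+09 ≈ 0.00020523
Gain = 20 log₁₀(0.00020523) ≈ -73.76 dB
∠H = 89.92° − 245.63° = -155.71°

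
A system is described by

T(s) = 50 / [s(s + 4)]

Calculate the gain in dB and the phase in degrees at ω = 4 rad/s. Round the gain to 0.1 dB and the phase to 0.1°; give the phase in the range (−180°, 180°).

6.9 dB, -135.0°

At s = jω = j4:
pole (s+4): 4 + j4 → |·| = √(4²+4²) = √32 ≈ 5.6569, ∠ = arctan(4/4) ≈ 45.00°
pole at origin: |s| = 4, ∠ = 90.00° (in denominator)
|T| = 50 / 22.628 ≈ 2.2097
Gain = 20 log₁₀(2.2097) ≈ 6.89 dB
∠T = 0.00° − 135.00° = -135.00°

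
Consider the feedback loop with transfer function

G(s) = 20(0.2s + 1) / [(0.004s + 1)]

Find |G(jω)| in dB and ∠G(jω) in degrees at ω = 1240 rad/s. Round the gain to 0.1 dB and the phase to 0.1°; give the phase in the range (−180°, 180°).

59.8 dB, 11.2°

At ω = 1240 rad/s:
zero (1 + j1240·0.2) = 1 + j248 → |·| ≈ 248, ∠ ≈ 89.77°
pole (1 + j1240·0.004) = 1 + j4.96 → |·| ≈ 5.0598, ∠ ≈ 78.60°
|G| = 20 · 248 / (5.0598) ≈ 980.28
Gain = 20 log₁₀(980.28) ≈ 59.83 dB
∠G = (89.77°) − (78.60°) = 11.17°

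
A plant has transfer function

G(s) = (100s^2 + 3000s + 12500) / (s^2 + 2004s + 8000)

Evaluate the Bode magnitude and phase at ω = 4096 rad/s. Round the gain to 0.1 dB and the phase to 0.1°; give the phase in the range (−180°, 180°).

Substitute s = j4096:
Numerator: 100(j4096)^2 + 3000(j4096) + 12500 = -1677709100 + j12288000
Denominator: (j4096)^2 + 2004(j4096) + 8000 = -16769216 + j8208384
|N| = √(1677709100² + 12288000²) ≈ 1.6778e+09, ∠N ≈ 179.58°
|D| = √(16769216² + 8208384²) ≈ 1.867e+07, ∠D ≈ 153.92°
|G| = 1.6778e+09 / 1.867e+07 ≈ 89.866
Gain = 20 log₁₀(89.866) ≈ 39.07 dB
∠G = 179.58° − 153.92° = 25.66°

39.1 dB, 25.7°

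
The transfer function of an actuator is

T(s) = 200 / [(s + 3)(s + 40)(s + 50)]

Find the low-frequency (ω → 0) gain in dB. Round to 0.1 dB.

T(0) = 200 / (3·40·50) ≈ 0.033333
20 log₁₀(0.033333) ≈ -29.54 dB

-29.5 dB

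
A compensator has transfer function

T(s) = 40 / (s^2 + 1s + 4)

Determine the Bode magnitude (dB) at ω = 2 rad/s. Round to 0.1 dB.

26.0 dB

At s = jω = j2:
quadratic: (j2)² + 1·j2 + 4 = 0 + j2 → |·| ≈ 2, ∠ ≈ 90.00°
|T| = 40 / 2 ≈ 20
Gain = 20 log₁₀(20) ≈ 26.02 dB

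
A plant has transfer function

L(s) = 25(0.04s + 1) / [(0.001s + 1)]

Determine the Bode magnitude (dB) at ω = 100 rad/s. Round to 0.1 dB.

40.2 dB

At ω = 100 rad/s:
zero (1 + j100·0.04) = 1 + j4 → |·| ≈ 4.1231, ∠ ≈ 75.96°
pole (1 + j100·0.001) = 1 + j0.1 → |·| ≈ 1.005, ∠ ≈ 5.71°
|L| = 25 · 4.1231 / (1.005) ≈ 102.56
Gain = 20 log₁₀(102.56) ≈ 40.22 dB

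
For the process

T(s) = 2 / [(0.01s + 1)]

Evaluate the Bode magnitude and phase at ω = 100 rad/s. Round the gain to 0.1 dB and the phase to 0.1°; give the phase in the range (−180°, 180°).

3.0 dB, -45.0°

At ω = 100 rad/s:
pole (1 + j100·0.01) = 1 + j1 → |·| ≈ 1.4142, ∠ ≈ 45.00°
|T| = 2 · 1 / (1.4142) ≈ 1.4142
Gain = 20 log₁₀(1.4142) ≈ 3.01 dB
∠T = (0°) − (45.00°) = -45.00°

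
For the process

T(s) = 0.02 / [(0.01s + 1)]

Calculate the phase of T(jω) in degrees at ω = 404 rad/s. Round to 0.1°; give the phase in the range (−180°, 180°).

-76.1°

At ω = 404 rad/s:
pole (1 + j404·0.01) = 1 + j4.04 → |·| ≈ 4.1619, ∠ ≈ 76.10°
∠T = (0°) − (76.10°) = -76.10°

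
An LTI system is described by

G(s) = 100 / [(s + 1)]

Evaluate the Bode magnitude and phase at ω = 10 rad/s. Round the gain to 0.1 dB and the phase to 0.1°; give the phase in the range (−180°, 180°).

At ω = 10 rad/s:
pole (1 + j10·1) = 1 + j10 → |·| ≈ 10.05, ∠ ≈ 84.29°
|G| = 100 · 1 / (10.05) ≈ 9.9502
Gain = 20 log₁₀(9.9502) ≈ 19.96 dB
∠G = (0°) − (84.29°) = -84.29°

20.0 dB, -84.3°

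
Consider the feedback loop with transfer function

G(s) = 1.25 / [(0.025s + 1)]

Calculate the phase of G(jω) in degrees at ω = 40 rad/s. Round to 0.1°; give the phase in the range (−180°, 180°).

At ω = 40 rad/s:
pole (1 + j40·0.025) = 1 + j1 → |·| ≈ 1.4142, ∠ ≈ 45.00°
∠G = (0°) − (45.00°) = -45.00°

-45.0°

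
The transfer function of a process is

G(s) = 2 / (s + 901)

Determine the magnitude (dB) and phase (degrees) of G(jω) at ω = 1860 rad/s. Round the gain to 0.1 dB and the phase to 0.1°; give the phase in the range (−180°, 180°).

-60.3 dB, -64.2°

At s = jω = j1860:
pole (s+901): 901 + j1860 → |·| = √(901²+1860²) = √4271401 ≈ 2066.7, ∠ = arctan(1860/901) ≈ 64.15°
|G| = 2 / 2066.7 ≈ 0.00096773
Gain = 20 log₁₀(0.00096773) ≈ -60.28 dB
∠G = 0.00° − 64.15° = -64.15°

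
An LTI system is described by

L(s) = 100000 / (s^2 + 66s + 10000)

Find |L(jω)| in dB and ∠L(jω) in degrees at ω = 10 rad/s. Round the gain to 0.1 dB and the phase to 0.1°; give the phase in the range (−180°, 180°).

At s = jω = j10:
quadratic: (j10)² + 66·j10 + 10000 = 9900 + j660 → |·| ≈ 9922, ∠ ≈ 3.81°
|L| = 100000 / 9922 ≈ 10.079
Gain = 20 log₁₀(10.079) ≈ 20.07 dB
∠L = 0.00° − 3.81° = -3.81°

20.1 dB, -3.8°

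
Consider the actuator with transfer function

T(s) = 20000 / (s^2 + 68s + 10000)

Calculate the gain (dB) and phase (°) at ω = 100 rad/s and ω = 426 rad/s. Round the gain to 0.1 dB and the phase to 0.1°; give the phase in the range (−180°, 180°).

At s = jω = j100:
quadratic: (j100)² + 68·j100 + 10000 = 0 + j6800 → |·| ≈ 6800, ∠ ≈ 90.00°
|T| = 20000 / 6800 ≈ 2.9412
Gain = 20 log₁₀(2.9412) ≈ 9.37 dB
∠T = 0.00° − 90.00° = -90.00°

At s = jω = j426:
quadratic: (j426)² + 68·j426 + 10000 = -171476 + j28968 → |·| ≈ 1.7391e+05, ∠ ≈ 170.41°
|T| = 20000 / 1.7391e+05 ≈ 0.115
Gain = 20 log₁₀(0.115) ≈ -18.79 dB
∠T = 0.00° − 170.41° = -170.41°

ω = 100: 9.4 dB, -90.0°; ω = 426: -18.8 dB, -170.4°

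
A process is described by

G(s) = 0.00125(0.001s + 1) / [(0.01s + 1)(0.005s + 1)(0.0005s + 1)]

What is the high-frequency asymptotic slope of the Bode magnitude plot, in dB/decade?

-40 dB/decade

Each pole contributes −20 dB/decade at high frequency; each zero contributes +20 dB/decade.
Net: 1 zero(s) − 3 pole(s) → -40 dB/decade.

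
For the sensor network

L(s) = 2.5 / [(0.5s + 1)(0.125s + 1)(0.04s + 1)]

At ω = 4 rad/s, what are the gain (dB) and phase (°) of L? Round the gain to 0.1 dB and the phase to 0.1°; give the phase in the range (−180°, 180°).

At ω = 4 rad/s:
pole (1 + j4·0.5) = 1 + j2 → |·| ≈ 2.2361, ∠ ≈ 63.43°
pole (1 + j4·0.125) = 1 + j0.5 → |·| ≈ 1.118, ∠ ≈ 26.57°
pole (1 + j4·0.04) = 1 + j0.16 → |·| ≈ 1.0127, ∠ ≈ 9.09°
|L| = 2.5 · 1 / (2.2361 · 1.118 · 1.0127) ≈ 0.98748
Gain = 20 log₁₀(0.98748) ≈ -0.11 dB
∠L = (0°) − (63.43° + 26.57° + 9.09°) = -99.09°

-0.1 dB, -99.1°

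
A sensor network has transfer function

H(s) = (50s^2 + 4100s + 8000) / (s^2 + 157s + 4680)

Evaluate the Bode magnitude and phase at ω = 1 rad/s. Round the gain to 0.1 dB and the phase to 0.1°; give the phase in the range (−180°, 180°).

Substitute s = j1:
Numerator: 50(j1)^2 + 4100(j1) + 8000 = 7950 + j4100
Denominator: (j1)^2 + 157(j1) + 4680 = 4679 + j157
|N| = √(7950² + 4100²) ≈ 8945, ∠N ≈ 27.28°
|D| = √(4679² + 157²) ≈ 4681.6, ∠D ≈ 1.92°
|H| = 8945 / 4681.6 ≈ 1.9107
Gain = 20 log₁₀(1.9107) ≈ 5.62 dB
∠H = 27.28° − 1.92° = 25.36°

5.6 dB, 25.4°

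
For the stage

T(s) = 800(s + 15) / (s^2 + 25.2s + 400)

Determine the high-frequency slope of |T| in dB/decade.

-20 dB/decade

Each pole contributes −20 dB/decade at high frequency; each zero contributes +20 dB/decade.
Net: 1 zero(s) − 2 pole(s) → -20 dB/decade.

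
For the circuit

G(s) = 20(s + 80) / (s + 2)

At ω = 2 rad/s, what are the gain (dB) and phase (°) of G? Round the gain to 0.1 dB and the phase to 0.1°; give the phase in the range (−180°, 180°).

55.1 dB, -43.6°

At s = jω = j2:
zero (s+80): 80 + j2 → |·| = √(80²+2²) = √6404 ≈ 80.025, ∠ = arctan(2/80) ≈ 1.43°
pole (s+2): 2 + j2 → |·| = √(2²+2²) = √8 ≈ 2.8284, ∠ = arctan(2/2) ≈ 45.00°
|G| = 20 · 80.025 / 2.8284 ≈ 565.87
Gain = 20 log₁₀(565.87) ≈ 55.05 dB
∠G = 1.43° − 45.00° = -43.57°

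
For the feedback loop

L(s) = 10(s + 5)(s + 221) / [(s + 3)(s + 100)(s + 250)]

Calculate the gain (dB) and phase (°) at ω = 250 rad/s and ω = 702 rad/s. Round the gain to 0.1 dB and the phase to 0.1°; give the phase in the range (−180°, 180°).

At s = jω = j250:
zero (s+5): 5 + j250 → |·| = √(5²+250²) = √62525 ≈ 250.05, ∠ = arctan(250/5) ≈ 88.85°
zero (s+221): 221 + j250 → |·| = √(221²+250²) = √111341 ≈ 333.68, ∠ = arctan(250/221) ≈ 48.52°
pole (s+3): 3 + j250 → |·| = √(3²+250²) = √62509 ≈ 250.02, ∠ = arctan(250/3) ≈ 89.31°
pole (s+100): 100 + j250 → |·| = √(100²+250²) = √72500 ≈ 269.26, ∠ = arctan(250/100) ≈ 68.20°
pole (s+250): 250 + j250 → |·| = √(250²+250²) = √125000 ≈ 353.55, ∠ = arctan(250/250) ≈ 45.00°
|L| = 10 · 83437 / 2.3801e+07 ≈ 0.035056
Gain = 20 log₁₀(0.035056) ≈ -29.10 dB
∠L = 137.37° − 202.51° = -65.14°

At s = jω = j702:
zero (s+5): 5 + j702 → |·| = √(5²+702²) = √492829 ≈ 702.02, ∠ = arctan(702/5) ≈ 89.59°
zero (s+221): 221 + j702 → |·| = √(221²+702²) = √541645 ≈ 735.97, ∠ = arctan(702/221) ≈ 72.53°
pole (s+3): 3 + j702 → |·| = √(3²+702²) = √492813 ≈ 702.01, ∠ = arctan(702/3) ≈ 89.76°
pole (s+100): 100 + j702 → |·| = √(100²+702²) = √502804 ≈ 709.09, ∠ = arctan(702/100) ≈ 81.89°
pole (s+250): 250 + j702 → |·| = √(250²+702²) = √555304 ≈ 745.19, ∠ = arctan(702/250) ≈ 70.40°
|L| = 10 · 5.1667e+05 / 3.7095e+08 ≈ 0.013928
Gain = 20 log₁₀(0.013928) ≈ -37.12 dB
∠L = 162.12° − 242.05° = -79.93°

ω = 250: -29.1 dB, -65.1°; ω = 702: -37.1 dB, -79.9°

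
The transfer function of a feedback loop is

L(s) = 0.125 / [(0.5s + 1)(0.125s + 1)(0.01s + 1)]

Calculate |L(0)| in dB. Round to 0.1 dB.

-18.1 dB

L(0) = 0.125 · 1 / 1 = 0.125
20 log₁₀(0.125) ≈ -18.06 dB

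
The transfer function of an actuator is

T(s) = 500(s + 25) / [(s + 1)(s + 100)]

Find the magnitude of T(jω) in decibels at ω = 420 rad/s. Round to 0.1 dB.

1.3 dB

At s = jω = j420:
zero (s+25): 25 + j420 → |·| = √(25²+420²) = √177025 ≈ 420.74, ∠ = arctan(420/25) ≈ 86.59°
pole (s+1): 1 + j420 → |·| = √(1²+420²) = √176401 ≈ 420, ∠ = arctan(420/1) ≈ 89.86°
pole (s+100): 100 + j420 → |·| = √(100²+420²) = √186400 ≈ 431.74, ∠ = arctan(420/100) ≈ 76.61°
|T| = 500 · 420.74 / 1.8133e+05 ≈ 1.1602
Gain = 20 log₁₀(1.1602) ≈ 1.29 dB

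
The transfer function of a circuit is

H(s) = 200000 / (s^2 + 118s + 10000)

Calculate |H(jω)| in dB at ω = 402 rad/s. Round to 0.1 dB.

2.0 dB

At s = jω = j402:
quadratic: (j402)² + 118·j402 + 10000 = -151604 + j47436 → |·| ≈ 1.5885e+05, ∠ ≈ 162.63°
|H| = 200000 / 1.5885e+05 ≈ 1.259
Gain = 20 log₁₀(1.259) ≈ 2.00 dB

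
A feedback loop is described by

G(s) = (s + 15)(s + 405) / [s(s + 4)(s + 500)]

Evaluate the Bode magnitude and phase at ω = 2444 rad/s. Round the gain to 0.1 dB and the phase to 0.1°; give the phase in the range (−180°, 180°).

-67.8 dB, -88.1°

At s = jω = j2444:
zero (s+15): 15 + j2444 → |·| = √(15²+2444²) = √5973361 ≈ 2444, ∠ = arctan(2444/15) ≈ 89.65°
zero (s+405): 405 + j2444 → |·| = √(405²+2444²) = √6137161 ≈ 2477.3, ∠ = arctan(2444/405) ≈ 80.59°
pole (s+4): 4 + j2444 → |·| = √(4²+2444²) = √5973152 ≈ 2444, ∠ = arctan(2444/4) ≈ 89.91°
pole (s+500): 500 + j2444 → |·| = √(500²+2444²) = √6223136 ≈ 2494.6, ∠ = arctan(2444/500) ≈ 78.44°
pole at origin: |s| = 2444, ∠ = 90.00° (in denominator)
|G| = 1 · 6.0545e+06 / 1.4901e+10 ≈ 0.00040632
Gain = 20 log₁₀(0.00040632) ≈ -67.82 dB
∠G = 170.24° − 258.35° = -88.11°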